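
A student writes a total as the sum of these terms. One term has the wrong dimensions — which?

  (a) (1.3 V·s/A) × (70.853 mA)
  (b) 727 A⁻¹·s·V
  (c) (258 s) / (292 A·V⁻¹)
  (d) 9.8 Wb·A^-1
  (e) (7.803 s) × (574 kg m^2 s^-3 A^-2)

Work out the base dimensions of each:
  (a) [kg·m²·s⁻²·A⁻²] · [A] = kg·m²·s⁻²·A⁻¹
  (b) V·s·A⁻¹ = J·C⁻¹·s·A⁻¹ = kg·m²·s⁻²·A⁻²
  (c) [s] / [kg⁻¹·m⁻²·s³·A²] = kg·m²·s⁻²·A⁻²
  (d) Wb·A⁻¹ = V·s·A⁻¹ = kg·m²·s⁻²·A⁻²
  (e) [s] · [kg·m²·s⁻³·A⁻²] = kg·m²·s⁻²·A⁻²
All reduce to kg·m²·s⁻²·A⁻² except (a), which is kg·m²·s⁻²·A⁻¹.

(a)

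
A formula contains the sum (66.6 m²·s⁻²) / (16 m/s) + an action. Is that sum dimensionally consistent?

Expand each in SI base units:
  (66.6 m²·s⁻²) / (16 m/s):  [m²·s⁻²] / [m·s⁻¹] = m·s⁻¹
  an action:  [action] = kg·m²·s⁻¹
m·s⁻¹ ≠ kg·m²·s⁻¹, so they cannot be added.

No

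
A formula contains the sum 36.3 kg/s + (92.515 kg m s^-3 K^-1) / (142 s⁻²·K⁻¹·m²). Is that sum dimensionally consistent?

Work out the base dimensions of each:
  36.3 kg/s:  kg·s⁻¹
  (92.515 kg m s^-3 K^-1) / (142 s⁻²·K⁻¹·m²):  [kg·m·s⁻³·K⁻¹] / [m²·s⁻²·K⁻¹] = kg·m⁻¹·s⁻¹
kg·s⁻¹ ≠ kg·m⁻¹·s⁻¹, so they cannot be added.

No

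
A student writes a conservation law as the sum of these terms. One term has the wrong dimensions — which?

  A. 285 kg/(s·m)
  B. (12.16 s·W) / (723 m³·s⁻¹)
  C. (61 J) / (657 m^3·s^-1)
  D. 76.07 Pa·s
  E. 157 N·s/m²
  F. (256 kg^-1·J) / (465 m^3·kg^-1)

F.

Work out the base dimensions of each:
  A. kg·m⁻¹·s⁻¹
  B. [kg·m²·s⁻²] / [m³·s⁻¹] = kg·m⁻¹·s⁻¹
  C. [kg·m²·s⁻²] / [m³·s⁻¹] = kg·m⁻¹·s⁻¹
  D. Pa·s = N·m⁻²·s = kg·m⁻¹·s⁻¹
  E. N·s·m⁻² = kg·m·s⁻²·s·m⁻² = kg·m⁻¹·s⁻¹
  F. [m²·s⁻²] / [kg⁻¹·m³] = kg·m⁻¹·s⁻²
All reduce to kg·m⁻¹·s⁻¹ except F., which is kg·m⁻¹·s⁻².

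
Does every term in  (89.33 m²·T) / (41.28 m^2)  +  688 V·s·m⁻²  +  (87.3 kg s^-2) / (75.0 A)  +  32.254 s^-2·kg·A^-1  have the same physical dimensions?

Reduce each to base SI dimensions:
  (89.33 m²·T) / (41.28 m^2):  [kg·m²·s⁻²·A⁻¹] / [m²] = kg·s⁻²·A⁻¹
  688 V·s·m⁻²:  V·s·m⁻² = J·C⁻¹·s·m⁻² = kg·s⁻²·A⁻¹
  (87.3 kg s^-2) / (75.0 A):  [kg·s⁻²] / [A] = kg·s⁻²·A⁻¹
  32.254 s^-2·kg·A^-1:  kg·s⁻²·A⁻¹
Every term reduces to kg·s⁻²·A⁻¹.

Yes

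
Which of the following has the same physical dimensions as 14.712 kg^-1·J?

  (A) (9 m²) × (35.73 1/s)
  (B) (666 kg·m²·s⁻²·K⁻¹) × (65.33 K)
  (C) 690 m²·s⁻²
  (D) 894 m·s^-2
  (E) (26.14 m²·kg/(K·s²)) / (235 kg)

Reference: J·kg⁻¹ = N·m·kg⁻¹ = m²·s⁻².
Each option:
  (A) [m²] · [s⁻¹] = m²·s⁻¹
  (B) [kg·m²·s⁻²·K⁻¹] · [K] = kg·m²·s⁻²
  (C) m²·s⁻²  ← same
  (D) m·s⁻²
  (E) [kg·m²·s⁻²·K⁻¹] / [kg] = m²·s⁻²·K⁻¹
Only (C) matches m²·s⁻².

(C)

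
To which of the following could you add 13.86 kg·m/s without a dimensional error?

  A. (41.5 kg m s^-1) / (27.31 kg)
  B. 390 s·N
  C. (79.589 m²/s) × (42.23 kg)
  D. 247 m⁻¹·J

B.

Reference: kg·m·s⁻¹.
Each option:
  A. [kg·m·s⁻¹] / [kg] = m·s⁻¹
  B. N·s = kg·m·s⁻²·s = kg·m·s⁻¹  ← same
  C. [m²·s⁻¹] · [kg] = kg·m²·s⁻¹
  D. J·m⁻¹ = N·m·m⁻¹ = kg·m·s⁻²
Only B. matches kg·m·s⁻¹.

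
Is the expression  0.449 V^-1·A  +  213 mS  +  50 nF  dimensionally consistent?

In SI base units:
  0.449 V^-1·A:  A·V⁻¹ = A·(J·C⁻¹)⁻¹ = kg⁻¹·m⁻²·s³·A²
  213 mS:  S = Ω⁻¹ = kg⁻¹·m⁻²·s³·A²
  50 nF:  F = C·V⁻¹ = kg⁻¹·m⁻²·s⁴·A²
The terms do not share a single dimension (kg⁻¹·m⁻²·s³·A² vs kg⁻¹·m⁻²·s⁴·A²).

No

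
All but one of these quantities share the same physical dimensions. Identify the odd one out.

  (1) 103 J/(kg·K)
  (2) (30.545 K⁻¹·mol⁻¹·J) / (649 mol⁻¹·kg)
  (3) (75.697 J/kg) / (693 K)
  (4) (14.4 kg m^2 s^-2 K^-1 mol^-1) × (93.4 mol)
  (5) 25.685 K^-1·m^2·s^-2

Expand each in SI base units:
  (1) J·kg⁻¹·K⁻¹ = N·m·kg⁻¹·K⁻¹ = m²·s⁻²·K⁻¹
  (2) [kg·m²·s⁻²·K⁻¹·mol⁻¹] / [kg·mol⁻¹] = m²·s⁻²·K⁻¹
  (3) [m²·s⁻²] / [K] = m²·s⁻²·K⁻¹
  (4) [kg·m²·s⁻²·K⁻¹·mol⁻¹] · [mol] = kg·m²·s⁻²·K⁻¹
  (5) m²·s⁻²·K⁻¹
All reduce to m²·s⁻²·K⁻¹ except (4), which is kg·m²·s⁻²·K⁻¹.

(4)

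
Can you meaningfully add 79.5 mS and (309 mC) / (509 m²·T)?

Yes

Work out the base dimensions of each:
  79.5 mS:  S = Ω⁻¹ = kg⁻¹·m⁻²·s³·A²
  (309 mC) / (509 m²·T):  [s·A] / [kg·m²·s⁻²·A⁻¹] = kg⁻¹·m⁻²·s³·A²
Both are kg⁻¹·m⁻²·s³·A², so they have the same dimensions and can be added.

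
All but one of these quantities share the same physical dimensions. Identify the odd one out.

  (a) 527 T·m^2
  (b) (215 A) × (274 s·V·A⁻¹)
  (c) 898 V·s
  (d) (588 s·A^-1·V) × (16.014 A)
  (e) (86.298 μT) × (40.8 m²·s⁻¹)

Dimensions:
  (a) T·m² = Wb·m⁻²·m² = kg·m²·s⁻²·A⁻¹
  (b) [A] · [kg·m²·s⁻²·A⁻²] = kg·m²·s⁻²·A⁻¹
  (c) V·s = J·C⁻¹·s = kg·m²·s⁻²·A⁻¹
  (d) [kg·m²·s⁻²·A⁻²] · [A] = kg·m²·s⁻²·A⁻¹
  (e) [kg·s⁻²·A⁻¹] · [m²·s⁻¹] = kg·m²·s⁻³·A⁻¹
All reduce to kg·m²·s⁻²·A⁻¹ except (e), which is kg·m²·s⁻³·A⁻¹.

(e)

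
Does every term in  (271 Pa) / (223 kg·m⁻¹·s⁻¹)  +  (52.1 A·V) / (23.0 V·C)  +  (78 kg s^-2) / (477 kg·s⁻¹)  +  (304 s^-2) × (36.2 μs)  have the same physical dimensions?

Yes

Dimensions:
  (271 Pa) / (223 kg·m⁻¹·s⁻¹):  [kg·m⁻¹·s⁻²] / [kg·m⁻¹·s⁻¹] = s⁻¹
  (52.1 A·V) / (23.0 V·C):  [kg·m²·s⁻³] / [kg·m²·s⁻²] = s⁻¹
  (78 kg s^-2) / (477 kg·s⁻¹):  [kg·s⁻²] / [kg·s⁻¹] = s⁻¹
  (304 s^-2) × (36.2 μs):  [s⁻²] · [s] = s⁻¹
Every term reduces to s⁻¹.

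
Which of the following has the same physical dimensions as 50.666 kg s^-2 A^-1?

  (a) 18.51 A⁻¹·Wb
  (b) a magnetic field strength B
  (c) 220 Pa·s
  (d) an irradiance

(b)

Reference: kg·s⁻²·A⁻¹.
Each option:
  (a) Wb·A⁻¹ = V·s·A⁻¹ = kg·m²·s⁻²·A⁻²
  (b) [magnetic field strength B] = kg·s⁻²·A⁻¹  ← same
  (c) Pa·s = N·m⁻²·s = kg·m⁻¹·s⁻¹
  (d) [irradiance] = kg·s⁻³
Only (b) matches kg·s⁻²·A⁻¹.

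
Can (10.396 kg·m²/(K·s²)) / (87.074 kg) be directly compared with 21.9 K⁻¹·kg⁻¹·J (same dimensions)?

Yes

In SI base units:
  (10.396 kg·m²/(K·s²)) / (87.074 kg):  [kg·m²·s⁻²·K⁻¹] / [kg] = m²·s⁻²·K⁻¹
  21.9 K⁻¹·kg⁻¹·J:  J·kg⁻¹·K⁻¹ = N·m·kg⁻¹·K⁻¹ = m²·s⁻²·K⁻¹
Both are m²·s⁻²·K⁻¹, so they have the same dimensions and can be added.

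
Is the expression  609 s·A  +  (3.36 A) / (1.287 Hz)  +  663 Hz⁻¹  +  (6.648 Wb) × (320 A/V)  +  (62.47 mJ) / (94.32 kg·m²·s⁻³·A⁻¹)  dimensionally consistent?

No

Work out the base dimensions of each:
  609 s·A:  A·s = s·A
  (3.36 A) / (1.287 Hz):  [A] / [s⁻¹] = s·A
  663 Hz⁻¹:  Hz⁻¹ = (s⁻¹)⁻¹ = s
  (6.648 Wb) × (320 A/V):  [kg·m²·s⁻²·A⁻¹] · [kg⁻¹·m⁻²·s³·A²] = s·A
  (62.47 mJ) / (94.32 kg·m²·s⁻³·A⁻¹):  [kg·m²·s⁻²] / [kg·m²·s⁻³·A⁻¹] = s·A
The terms do not share a single dimension (s vs s·A).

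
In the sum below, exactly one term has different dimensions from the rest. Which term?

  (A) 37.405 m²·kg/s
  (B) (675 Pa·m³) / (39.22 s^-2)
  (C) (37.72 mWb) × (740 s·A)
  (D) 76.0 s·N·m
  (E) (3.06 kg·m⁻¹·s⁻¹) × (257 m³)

(B)

Expand each in SI base units:
  (A) kg·m²·s⁻¹
  (B) [kg·m²·s⁻²] / [s⁻²] = kg·m²
  (C) [kg·m²·s⁻²·A⁻¹] · [s·A] = kg·m²·s⁻¹
  (D) N·m·s = kg·m·s⁻²·m·s = kg·m²·s⁻¹
  (E) [kg·m⁻¹·s⁻¹] · [m³] = kg·m²·s⁻¹
All reduce to kg·m²·s⁻¹ except (B), which is kg·m².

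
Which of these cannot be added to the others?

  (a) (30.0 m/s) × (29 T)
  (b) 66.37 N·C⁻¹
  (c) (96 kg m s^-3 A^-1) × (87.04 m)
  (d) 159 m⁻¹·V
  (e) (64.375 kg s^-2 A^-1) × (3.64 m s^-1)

In SI base units:
  (a) [m·s⁻¹] · [kg·s⁻²·A⁻¹] = kg·m·s⁻³·A⁻¹
  (b) N·C⁻¹ = kg·m·s⁻²·(s·A)⁻¹ = kg·m·s⁻³·A⁻¹
  (c) [kg·m·s⁻³·A⁻¹] · [m] = kg·m²·s⁻³·A⁻¹
  (d) V·m⁻¹ = J·C⁻¹·m⁻¹ = kg·m·s⁻³·A⁻¹
  (e) [kg·s⁻²·A⁻¹] · [m·s⁻¹] = kg·m·s⁻³·A⁻¹
All reduce to kg·m·s⁻³·A⁻¹ except (c), which is kg·m²·s⁻³·A⁻¹.

(c)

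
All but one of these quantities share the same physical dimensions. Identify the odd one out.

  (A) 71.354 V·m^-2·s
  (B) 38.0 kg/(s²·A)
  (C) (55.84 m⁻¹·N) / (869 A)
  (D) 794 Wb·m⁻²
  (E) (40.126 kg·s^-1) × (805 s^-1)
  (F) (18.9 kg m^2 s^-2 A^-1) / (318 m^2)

In SI base units:
  (A) V·s·m⁻² = J·C⁻¹·s·m⁻² = kg·s⁻²·A⁻¹
  (B) kg·s⁻²·A⁻¹
  (C) [kg·s⁻²] / [A] = kg·s⁻²·A⁻¹
  (D) Wb·m⁻² = V·s·m⁻² = kg·s⁻²·A⁻¹
  (E) [kg·s⁻¹] · [s⁻¹] = kg·s⁻²
  (F) [kg·m²·s⁻²·A⁻¹] / [m²] = kg·s⁻²·A⁻¹
All reduce to kg·s⁻²·A⁻¹ except (E), which is kg·s⁻².

(E)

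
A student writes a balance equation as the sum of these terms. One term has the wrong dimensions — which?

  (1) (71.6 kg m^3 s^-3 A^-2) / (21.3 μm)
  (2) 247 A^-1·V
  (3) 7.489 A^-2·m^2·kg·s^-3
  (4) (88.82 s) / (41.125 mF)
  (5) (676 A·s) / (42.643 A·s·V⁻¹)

(5)

Work out the base dimensions of each:
  (1) [kg·m³·s⁻³·A⁻²] / [m] = kg·m²·s⁻³·A⁻²
  (2) V·A⁻¹ = J·C⁻¹·A⁻¹ = kg·m²·s⁻³·A⁻²
  (3) kg·m²·s⁻³·A⁻²
  (4) [s] / [kg⁻¹·m⁻²·s⁴·A²] = kg·m²·s⁻³·A⁻²
  (5) [s·A] / [kg⁻¹·m⁻²·s⁴·A²] = kg·m²·s⁻³·A⁻¹
All reduce to kg·m²·s⁻³·A⁻² except (5), which is kg·m²·s⁻³·A⁻¹.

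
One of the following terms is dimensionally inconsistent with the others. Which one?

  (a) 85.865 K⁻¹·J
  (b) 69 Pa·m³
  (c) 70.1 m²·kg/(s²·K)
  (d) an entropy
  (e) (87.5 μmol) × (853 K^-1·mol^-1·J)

(b)

In SI base units:
  (a) J·K⁻¹ = N·m·K⁻¹ = kg·m²·s⁻²·K⁻¹
  (b) Pa·m³ = N·m⁻²·m³ = kg·m²·s⁻²
  (c) kg·m²·s⁻²·K⁻¹
  (d) [entropy] = kg·m²·s⁻²·K⁻¹
  (e) [mol] · [kg·m²·s⁻²·K⁻¹·mol⁻¹] = kg·m²·s⁻²·K⁻¹
All reduce to kg·m²·s⁻²·K⁻¹ except (b), which is kg·m²·s⁻².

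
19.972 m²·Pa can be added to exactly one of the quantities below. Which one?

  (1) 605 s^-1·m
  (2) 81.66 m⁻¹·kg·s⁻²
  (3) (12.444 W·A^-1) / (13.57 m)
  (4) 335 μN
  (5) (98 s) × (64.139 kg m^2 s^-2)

Reference: Pa·m² = N·m⁻²·m² = kg·m·s⁻².
Each option:
  (1) m·s⁻¹
  (2) kg·m⁻¹·s⁻²
  (3) [kg·m²·s⁻³·A⁻¹] / [m] = kg·m·s⁻³·A⁻¹
  (4) N = kg·m·s⁻²  ← same
  (5) [s] · [kg·m²·s⁻²] = kg·m²·s⁻¹
Only (4) matches kg·m·s⁻².

(4)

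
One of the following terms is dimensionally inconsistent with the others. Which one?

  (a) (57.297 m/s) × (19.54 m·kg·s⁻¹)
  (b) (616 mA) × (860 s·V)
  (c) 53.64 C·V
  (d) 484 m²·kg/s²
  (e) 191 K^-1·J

Work out the base dimensions of each:
  (a) [m·s⁻¹] · [kg·m·s⁻¹] = kg·m²·s⁻²
  (b) [A] · [kg·m²·s⁻²·A⁻¹] = kg·m²·s⁻²
  (c) C·V = s·A·J·C⁻¹ = kg·m²·s⁻²
  (d) kg·m²·s⁻²
  (e) J·K⁻¹ = N·m·K⁻¹ = kg·m²·s⁻²·K⁻¹
All reduce to kg·m²·s⁻² except (e), which is kg·m²·s⁻²·K⁻¹.

(e)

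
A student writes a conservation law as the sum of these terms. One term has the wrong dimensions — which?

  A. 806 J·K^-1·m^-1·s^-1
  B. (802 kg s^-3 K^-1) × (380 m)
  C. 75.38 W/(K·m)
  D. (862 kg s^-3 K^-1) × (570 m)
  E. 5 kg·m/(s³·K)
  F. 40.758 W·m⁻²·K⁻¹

Reduce each to base SI dimensions:
  A. J·s⁻¹·m⁻¹·K⁻¹ = N·m·s⁻¹·m⁻¹·K⁻¹ = kg·m·s⁻³·K⁻¹
  B. [kg·s⁻³·K⁻¹] · [m] = kg·m·s⁻³·K⁻¹
  C. W·m⁻¹·K⁻¹ = J·s⁻¹·m⁻¹·K⁻¹ = kg·m·s⁻³·K⁻¹
  D. [kg·s⁻³·K⁻¹] · [m] = kg·m·s⁻³·K⁻¹
  E. kg·m·s⁻³·K⁻¹
  F. W·m⁻²·K⁻¹ = J·s⁻¹·m⁻²·K⁻¹ = kg·s⁻³·K⁻¹
All reduce to kg·m·s⁻³·K⁻¹ except F., which is kg·s⁻³·K⁻¹.

F.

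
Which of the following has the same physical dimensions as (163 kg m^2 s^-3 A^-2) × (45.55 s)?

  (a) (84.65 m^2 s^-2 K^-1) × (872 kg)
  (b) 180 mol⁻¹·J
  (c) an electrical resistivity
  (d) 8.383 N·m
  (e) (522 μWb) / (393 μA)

(e)

Reference: [kg·m²·s⁻³·A⁻²] · [s] = kg·m²·s⁻²·A⁻².
Each option:
  (a) [m²·s⁻²·K⁻¹] · [kg] = kg·m²·s⁻²·K⁻¹
  (b) J·mol⁻¹ = N·m·mol⁻¹ = kg·m²·s⁻²·mol⁻¹
  (c) [electrical resistivity] = kg·m³·s⁻³·A⁻²
  (d) N·m = kg·m·s⁻²·m = kg·m²·s⁻²
  (e) [kg·m²·s⁻²·A⁻¹] / [A] = kg·m²·s⁻²·A⁻²  ← same
Only (e) matches kg·m²·s⁻²·A⁻².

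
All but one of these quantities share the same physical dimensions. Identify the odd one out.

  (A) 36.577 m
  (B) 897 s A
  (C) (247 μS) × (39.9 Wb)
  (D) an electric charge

(A)

Expand each in SI base units:
  (A) m
  (B) s·A
  (C) [kg⁻¹·m⁻²·s³·A²] · [kg·m²·s⁻²·A⁻¹] = s·A
  (D) [electric charge] = s·A
All reduce to s·A except (A), which is m.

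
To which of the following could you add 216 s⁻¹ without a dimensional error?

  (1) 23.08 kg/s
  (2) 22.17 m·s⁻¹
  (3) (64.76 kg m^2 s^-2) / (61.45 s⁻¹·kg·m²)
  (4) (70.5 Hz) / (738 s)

Reference: s⁻¹.
Each option:
  (1) kg·s⁻¹
  (2) m·s⁻¹
  (3) [kg·m²·s⁻²] / [kg·m²·s⁻¹] = s⁻¹  ← same
  (4) [s⁻¹] / [s] = s⁻²
Only (3) matches s⁻¹.

(3)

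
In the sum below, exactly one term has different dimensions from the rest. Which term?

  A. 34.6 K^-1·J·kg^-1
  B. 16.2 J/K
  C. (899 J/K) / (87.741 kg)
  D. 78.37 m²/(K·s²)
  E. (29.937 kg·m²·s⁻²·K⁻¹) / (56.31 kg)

B.

Reduce each to base SI dimensions:
  A. J·kg⁻¹·K⁻¹ = N·m·kg⁻¹·K⁻¹ = m²·s⁻²·K⁻¹
  B. J·K⁻¹ = N·m·K⁻¹ = kg·m²·s⁻²·K⁻¹
  C. [kg·m²·s⁻²·K⁻¹] / [kg] = m²·s⁻²·K⁻¹
  D. m²·s⁻²·K⁻¹
  E. [kg·m²·s⁻²·K⁻¹] / [kg] = m²·s⁻²·K⁻¹
All reduce to m²·s⁻²·K⁻¹ except B., which is kg·m²·s⁻²·K⁻¹.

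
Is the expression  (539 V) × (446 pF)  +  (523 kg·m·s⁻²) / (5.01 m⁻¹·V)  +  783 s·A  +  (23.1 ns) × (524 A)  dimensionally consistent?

Yes

In SI base units:
  (539 V) × (446 pF):  [kg·m²·s⁻³·A⁻¹] · [kg⁻¹·m⁻²·s⁴·A²] = s·A
  (523 kg·m·s⁻²) / (5.01 m⁻¹·V):  [kg·m·s⁻²] / [kg·m·s⁻³·A⁻¹] = s·A
  783 s·A:  A·s = s·A
  (23.1 ns) × (524 A):  [s] · [A] = s·A
Every term reduces to s·A.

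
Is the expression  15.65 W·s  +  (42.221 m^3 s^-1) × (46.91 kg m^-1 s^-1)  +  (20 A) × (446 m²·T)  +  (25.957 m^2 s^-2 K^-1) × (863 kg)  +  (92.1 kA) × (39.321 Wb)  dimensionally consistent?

No

In SI base units:
  15.65 W·s:  W·s = J·s⁻¹·s = kg·m²·s⁻²
  (42.221 m^3 s^-1) × (46.91 kg m^-1 s^-1):  [m³·s⁻¹] · [kg·m⁻¹·s⁻¹] = kg·m²·s⁻²
  (20 A) × (446 m²·T):  [A] · [kg·m²·s⁻²·A⁻¹] = kg·m²·s⁻²
  (25.957 m^2 s^-2 K^-1) × (863 kg):  [m²·s⁻²·K⁻¹] · [kg] = kg·m²·s⁻²·K⁻¹
  (92.1 kA) × (39.321 Wb):  [A] · [kg·m²·s⁻²·A⁻¹] = kg·m²·s⁻²
The terms do not share a single dimension (kg·m²·s⁻² vs kg·m²·s⁻²·K⁻¹).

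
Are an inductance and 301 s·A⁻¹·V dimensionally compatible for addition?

Work out the base dimensions of each:
  an inductance:  [inductance] = kg·m²·s⁻²·A⁻²
  301 s·A⁻¹·V:  V·s·A⁻¹ = J·C⁻¹·s·A⁻¹ = kg·m²·s⁻²·A⁻²
Both are kg·m²·s⁻²·A⁻², so they have the same dimensions and can be added.

Yes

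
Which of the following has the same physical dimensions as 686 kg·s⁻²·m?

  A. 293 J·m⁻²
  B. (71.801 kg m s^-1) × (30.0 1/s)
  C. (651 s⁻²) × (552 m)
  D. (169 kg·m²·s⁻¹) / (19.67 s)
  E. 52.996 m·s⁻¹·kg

B.

Reference: kg·m·s⁻².
Each option:
  A. J·m⁻² = N·m·m⁻² = kg·s⁻²
  B. [kg·m·s⁻¹] · [s⁻¹] = kg·m·s⁻²  ← same
  C. [s⁻²] · [m] = m·s⁻²
  D. [kg·m²·s⁻¹] / [s] = kg·m²·s⁻²
  E. kg·m·s⁻¹
Only B. matches kg·m·s⁻².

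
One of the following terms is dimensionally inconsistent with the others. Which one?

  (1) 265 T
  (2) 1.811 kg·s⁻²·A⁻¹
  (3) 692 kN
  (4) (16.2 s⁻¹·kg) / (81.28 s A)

Expand each in SI base units:
  (1) T = Wb·m⁻² = kg·s⁻²·A⁻¹
  (2) kg·s⁻²·A⁻¹
  (3) N = kg·m·s⁻²
  (4) [kg·s⁻¹] / [s·A] = kg·s⁻²·A⁻¹
All reduce to kg·s⁻²·A⁻¹ except (3), which is kg·m·s⁻².

(3)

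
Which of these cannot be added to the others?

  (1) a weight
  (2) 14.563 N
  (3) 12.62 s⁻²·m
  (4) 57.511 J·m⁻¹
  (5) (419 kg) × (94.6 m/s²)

Work out the base dimensions of each:
  (1) [weight] = kg·m·s⁻²
  (2) N = kg·m·s⁻²
  (3) m·s⁻²
  (4) J·m⁻¹ = N·m·m⁻¹ = kg·m·s⁻²
  (5) [kg] · [m·s⁻²] = kg·m·s⁻²
All reduce to kg·m·s⁻² except (3), which is m·s⁻².

(3)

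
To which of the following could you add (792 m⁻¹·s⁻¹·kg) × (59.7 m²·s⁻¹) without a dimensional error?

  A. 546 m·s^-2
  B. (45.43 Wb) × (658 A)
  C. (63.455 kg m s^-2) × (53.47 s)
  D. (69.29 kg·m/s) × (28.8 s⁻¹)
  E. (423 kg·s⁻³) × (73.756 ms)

Reference: [kg·m⁻¹·s⁻¹] · [m²·s⁻¹] = kg·m·s⁻².
Each option:
  A. m·s⁻²
  B. [kg·m²·s⁻²·A⁻¹] · [A] = kg·m²·s⁻²
  C. [kg·m·s⁻²] · [s] = kg·m·s⁻¹
  D. [kg·m·s⁻¹] · [s⁻¹] = kg·m·s⁻²  ← same
  E. [kg·s⁻³] · [s] = kg·s⁻²
Only D. matches kg·m·s⁻².

D.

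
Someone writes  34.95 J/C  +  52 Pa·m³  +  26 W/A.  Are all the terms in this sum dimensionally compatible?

No

In SI base units:
  34.95 J/C:  J·C⁻¹ = N·m·(s·A)⁻¹ = kg·m²·s⁻³·A⁻¹
  52 Pa·m³:  Pa·m³ = N·m⁻²·m³ = kg·m²·s⁻²
  26 W/A:  W·A⁻¹ = J·s⁻¹·A⁻¹ = kg·m²·s⁻³·A⁻¹
The terms do not share a single dimension (kg·m²·s⁻² vs kg·m²·s⁻³·A⁻¹).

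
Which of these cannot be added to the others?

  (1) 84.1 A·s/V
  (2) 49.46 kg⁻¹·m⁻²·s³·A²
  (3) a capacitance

Reduce each to base SI dimensions:
  (1) A·s·V⁻¹ = A·s·(J·C⁻¹)⁻¹ = kg⁻¹·m⁻²·s⁴·A²
  (2) kg⁻¹·m⁻²·s³·A²
  (3) [capacitance] = kg⁻¹·m⁻²·s⁴·A²
All reduce to kg⁻¹·m⁻²·s⁴·A² except (2), which is kg⁻¹·m⁻²·s³·A².

(2)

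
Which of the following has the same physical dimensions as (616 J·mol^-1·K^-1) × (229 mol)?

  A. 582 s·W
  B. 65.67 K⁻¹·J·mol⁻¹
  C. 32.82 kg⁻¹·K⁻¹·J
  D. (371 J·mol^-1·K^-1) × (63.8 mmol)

D.

Reference: [kg·m²·s⁻²·K⁻¹·mol⁻¹] · [mol] = kg·m²·s⁻²·K⁻¹.
Each option:
  A. W·s = J·s⁻¹·s = kg·m²·s⁻²
  B. J·mol⁻¹·K⁻¹ = N·m·mol⁻¹·K⁻¹ = kg·m²·s⁻²·K⁻¹·mol⁻¹
  C. J·kg⁻¹·K⁻¹ = N·m·kg⁻¹·K⁻¹ = m²·s⁻²·K⁻¹
  D. [kg·m²·s⁻²·K⁻¹·mol⁻¹] · [mol] = kg·m²·s⁻²·K⁻¹  ← same
Only D. matches kg·m²·s⁻²·K⁻¹.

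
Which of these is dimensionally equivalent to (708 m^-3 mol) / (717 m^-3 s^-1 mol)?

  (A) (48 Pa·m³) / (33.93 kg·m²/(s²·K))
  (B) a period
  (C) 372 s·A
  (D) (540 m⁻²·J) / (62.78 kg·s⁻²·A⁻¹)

Reference: [m⁻³·mol] / [m⁻³·s⁻¹·mol] = s.
Each option:
  (A) [kg·m²·s⁻²] / [kg·m²·s⁻²·K⁻¹] = K
  (B) [period] = s  ← same
  (C) A·s = s·A
  (D) [kg·s⁻²] / [kg·s⁻²·A⁻¹] = A
Only (B) matches s.

(B)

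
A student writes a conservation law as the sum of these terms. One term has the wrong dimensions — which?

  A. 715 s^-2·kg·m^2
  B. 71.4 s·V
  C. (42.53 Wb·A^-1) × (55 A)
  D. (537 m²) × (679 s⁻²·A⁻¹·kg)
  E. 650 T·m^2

A.

Expand each in SI base units:
  A. kg·m²·s⁻²
  B. V·s = J·C⁻¹·s = kg·m²·s⁻²·A⁻¹
  C. [kg·m²·s⁻²·A⁻²] · [A] = kg·m²·s⁻²·A⁻¹
  D. [m²] · [kg·s⁻²·A⁻¹] = kg·m²·s⁻²·A⁻¹
  E. T·m² = Wb·m⁻²·m² = kg·m²·s⁻²·A⁻¹
All reduce to kg·m²·s⁻²·A⁻¹ except A., which is kg·m²·s⁻².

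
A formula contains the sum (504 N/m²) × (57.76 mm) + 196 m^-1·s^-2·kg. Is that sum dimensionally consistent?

Expand each in SI base units:
  (504 N/m²) × (57.76 mm):  [kg·m⁻¹·s⁻²] · [m] = kg·s⁻²
  196 m^-1·s^-2·kg:  kg·m⁻¹·s⁻²
kg·s⁻² ≠ kg·m⁻¹·s⁻², so they cannot be added.

No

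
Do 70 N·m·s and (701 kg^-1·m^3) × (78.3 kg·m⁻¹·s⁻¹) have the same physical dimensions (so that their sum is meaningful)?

No

Dimensions:
  70 N·m·s:  N·m·s = kg·m·s⁻²·m·s = kg·m²·s⁻¹
  (701 kg^-1·m^3) × (78.3 kg·m⁻¹·s⁻¹):  [kg⁻¹·m³] · [kg·m⁻¹·s⁻¹] = m²·s⁻¹
kg·m²·s⁻¹ ≠ m²·s⁻¹, so they cannot be added.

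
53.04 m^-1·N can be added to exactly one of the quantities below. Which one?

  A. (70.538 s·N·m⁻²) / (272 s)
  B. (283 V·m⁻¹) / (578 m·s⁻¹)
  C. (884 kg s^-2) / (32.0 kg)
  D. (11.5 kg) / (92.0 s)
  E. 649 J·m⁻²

E.

Reference: N·m⁻¹ = kg·m·s⁻²·m⁻¹ = kg·s⁻².
Each option:
  A. [kg·m⁻¹·s⁻¹] / [s] = kg·m⁻¹·s⁻²
  B. [kg·m·s⁻³·A⁻¹] / [m·s⁻¹] = kg·s⁻²·A⁻¹
  C. [kg·s⁻²] / [kg] = s⁻²
  D. [kg] / [s] = kg·s⁻¹
  E. J·m⁻² = N·m·m⁻² = kg·s⁻²  ← same
Only E. matches kg·s⁻².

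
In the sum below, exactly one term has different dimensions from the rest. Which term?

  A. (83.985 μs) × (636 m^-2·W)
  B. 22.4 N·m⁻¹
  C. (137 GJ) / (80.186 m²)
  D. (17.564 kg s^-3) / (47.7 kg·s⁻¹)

In SI base units:
  A. [s] · [kg·s⁻³] = kg·s⁻²
  B. N·m⁻¹ = kg·m·s⁻²·m⁻¹ = kg·s⁻²
  C. [kg·m²·s⁻²] / [m²] = kg·s⁻²
  D. [kg·s⁻³] / [kg·s⁻¹] = s⁻²
All reduce to kg·s⁻² except D., which is s⁻².

D.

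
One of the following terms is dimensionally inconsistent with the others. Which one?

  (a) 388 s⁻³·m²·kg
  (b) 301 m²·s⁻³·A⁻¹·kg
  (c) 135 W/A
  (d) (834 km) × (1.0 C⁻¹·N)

(a)

Work out the base dimensions of each:
  (a) kg·m²·s⁻³
  (b) kg·m²·s⁻³·A⁻¹
  (c) W·A⁻¹ = J·s⁻¹·A⁻¹ = kg·m²·s⁻³·A⁻¹
  (d) [m] · [kg·m·s⁻³·A⁻¹] = kg·m²·s⁻³·A⁻¹
All reduce to kg·m²·s⁻³·A⁻¹ except (a), which is kg·m²·s⁻³.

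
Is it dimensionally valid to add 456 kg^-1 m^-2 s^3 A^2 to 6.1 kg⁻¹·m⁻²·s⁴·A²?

No

Dimensions:
  456 kg^-1 m^-2 s^3 A^2:  kg⁻¹·m⁻²·s³·A²
  6.1 kg⁻¹·m⁻²·s⁴·A²:  kg⁻¹·m⁻²·s⁴·A²
kg⁻¹·m⁻²·s³·A² ≠ kg⁻¹·m⁻²·s⁴·A², so they cannot be added.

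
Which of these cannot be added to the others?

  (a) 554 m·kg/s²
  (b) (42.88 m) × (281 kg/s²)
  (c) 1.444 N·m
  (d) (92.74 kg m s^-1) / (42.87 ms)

Dimensions:
  (a) kg·m·s⁻²
  (b) [m] · [kg·s⁻²] = kg·m·s⁻²
  (c) N·m = kg·m·s⁻²·m = kg·m²·s⁻²
  (d) [kg·m·s⁻¹] / [s] = kg·m·s⁻²
All reduce to kg·m·s⁻² except (c), which is kg·m²·s⁻².

(c)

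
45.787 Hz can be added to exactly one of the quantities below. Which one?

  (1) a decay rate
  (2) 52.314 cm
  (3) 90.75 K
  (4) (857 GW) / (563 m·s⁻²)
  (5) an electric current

(1)

Reference: Hz = s⁻¹.
Each option:
  (1) [decay rate] = s⁻¹  ← same
  (2) m
  (3) K
  (4) [kg·m²·s⁻³] / [m·s⁻²] = kg·m·s⁻¹
  (5) [electric current] = A
Only (1) matches s⁻¹.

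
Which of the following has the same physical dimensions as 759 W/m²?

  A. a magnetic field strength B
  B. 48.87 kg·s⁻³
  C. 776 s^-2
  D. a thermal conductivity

Reference: W·m⁻² = J·s⁻¹·m⁻² = kg·s⁻³.
Each option:
  A. [magnetic field strength B] = kg·s⁻²·A⁻¹
  B. kg·s⁻³  ← same
  C. s⁻²
  D. [thermal conductivity] = kg·m·s⁻³·K⁻¹
Only B. matches kg·s⁻³.

B.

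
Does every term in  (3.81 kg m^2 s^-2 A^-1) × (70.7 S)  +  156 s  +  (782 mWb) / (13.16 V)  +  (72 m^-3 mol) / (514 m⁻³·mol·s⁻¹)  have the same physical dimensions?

No

Dimensions:
  (3.81 kg m^2 s^-2 A^-1) × (70.7 S):  [kg·m²·s⁻²·A⁻¹] · [kg⁻¹·m⁻²·s³·A²] = s·A
  156 s:  s
  (782 mWb) / (13.16 V):  [kg·m²·s⁻²·A⁻¹] / [kg·m²·s⁻³·A⁻¹] = s
  (72 m^-3 mol) / (514 m⁻³·mol·s⁻¹):  [m⁻³·mol] / [m⁻³·s⁻¹·mol] = s
The terms do not share a single dimension (s vs s·A).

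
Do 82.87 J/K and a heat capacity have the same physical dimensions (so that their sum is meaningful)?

Yes

In SI base units:
  82.87 J/K:  J·K⁻¹ = N·m·K⁻¹ = kg·m²·s⁻²·K⁻¹
  a heat capacity:  [heat capacity] = kg·m²·s⁻²·K⁻¹
Both are kg·m²·s⁻²·K⁻¹, so they have the same dimensions and can be added.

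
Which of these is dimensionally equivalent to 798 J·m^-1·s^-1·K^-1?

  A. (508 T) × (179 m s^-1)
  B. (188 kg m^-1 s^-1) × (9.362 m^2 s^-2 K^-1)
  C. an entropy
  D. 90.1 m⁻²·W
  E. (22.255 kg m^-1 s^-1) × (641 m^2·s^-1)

B.

Reference: J·s⁻¹·m⁻¹·K⁻¹ = N·m·s⁻¹·m⁻¹·K⁻¹ = kg·m·s⁻³·K⁻¹.
Each option:
  A. [kg·s⁻²·A⁻¹] · [m·s⁻¹] = kg·m·s⁻³·A⁻¹
  B. [kg·m⁻¹·s⁻¹] · [m²·s⁻²·K⁻¹] = kg·m·s⁻³·K⁻¹  ← same
  C. [entropy] = kg·m²·s⁻²·K⁻¹
  D. W·m⁻² = J·s⁻¹·m⁻² = kg·s⁻³
  E. [kg·m⁻¹·s⁻¹] · [m²·s⁻¹] = kg·m·s⁻²
Only B. matches kg·m·s⁻³·K⁻¹.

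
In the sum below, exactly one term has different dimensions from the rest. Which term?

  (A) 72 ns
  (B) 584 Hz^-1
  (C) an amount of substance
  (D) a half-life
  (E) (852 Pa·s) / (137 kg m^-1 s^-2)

(C)

Work out the base dimensions of each:
  (A) s
  (B) Hz⁻¹ = (s⁻¹)⁻¹ = s
  (C) [amount of substance] = mol
  (D) [half-life] = s
  (E) [kg·m⁻¹·s⁻¹] / [kg·m⁻¹·s⁻²] = s
All reduce to s except (C), which is mol.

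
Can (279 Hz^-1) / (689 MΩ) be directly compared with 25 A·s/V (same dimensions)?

Work out the base dimensions of each:
  (279 Hz^-1) / (689 MΩ):  [s] / [kg·m²·s⁻³·A⁻²] = kg⁻¹·m⁻²·s⁴·A²
  25 A·s/V:  A·s·V⁻¹ = A·s·(J·C⁻¹)⁻¹ = kg⁻¹·m⁻²·s⁴·A²
Both are kg⁻¹·m⁻²·s⁴·A², so they have the same dimensions and can be added.

Yes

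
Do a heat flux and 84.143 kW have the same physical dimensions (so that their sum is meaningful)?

No

Expand each in SI base units:
  a heat flux:  [heat flux] = kg·s⁻³
  84.143 kW:  W = J·s⁻¹ = kg·m²·s⁻³
kg·s⁻³ ≠ kg·m²·s⁻³, so they cannot be added.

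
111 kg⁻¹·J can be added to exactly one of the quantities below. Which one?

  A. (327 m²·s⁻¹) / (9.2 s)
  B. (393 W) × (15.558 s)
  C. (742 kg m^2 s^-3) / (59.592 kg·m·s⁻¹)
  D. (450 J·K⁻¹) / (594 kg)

A.

Reference: J·kg⁻¹ = N·m·kg⁻¹ = m²·s⁻².
Each option:
  A. [m²·s⁻¹] / [s] = m²·s⁻²  ← same
  B. [kg·m²·s⁻³] · [s] = kg·m²·s⁻²
  C. [kg·m²·s⁻³] / [kg·m·s⁻¹] = m·s⁻²
  D. [kg·m²·s⁻²·K⁻¹] / [kg] = m²·s⁻²·K⁻¹
Only A. matches m²·s⁻².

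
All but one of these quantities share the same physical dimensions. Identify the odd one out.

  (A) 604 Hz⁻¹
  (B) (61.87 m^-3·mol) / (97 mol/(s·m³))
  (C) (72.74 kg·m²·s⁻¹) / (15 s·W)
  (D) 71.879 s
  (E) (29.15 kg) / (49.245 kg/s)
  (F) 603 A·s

Reduce each to base SI dimensions:
  (A) Hz⁻¹ = (s⁻¹)⁻¹ = s
  (B) [m⁻³·mol] / [m⁻³·s⁻¹·mol] = s
  (C) [kg·m²·s⁻¹] / [kg·m²·s⁻²] = s
  (D) s
  (E) [kg] / [kg·s⁻¹] = s
  (F) A·s = s·A
All reduce to s except (F), which is s·A.

(F)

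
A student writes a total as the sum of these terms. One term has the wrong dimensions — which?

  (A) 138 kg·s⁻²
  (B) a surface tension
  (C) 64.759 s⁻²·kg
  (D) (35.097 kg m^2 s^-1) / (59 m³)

Reduce each to base SI dimensions:
  (A) kg·s⁻²
  (B) [surface tension] = kg·s⁻²
  (C) kg·s⁻²
  (D) [kg·m²·s⁻¹] / [m³] = kg·m⁻¹·s⁻¹
All reduce to kg·s⁻² except (D), which is kg·m⁻¹·s⁻¹.

(D)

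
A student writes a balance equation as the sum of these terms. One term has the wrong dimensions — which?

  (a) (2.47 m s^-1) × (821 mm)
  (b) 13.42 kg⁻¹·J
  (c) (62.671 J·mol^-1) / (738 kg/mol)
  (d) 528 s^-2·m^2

Work out the base dimensions of each:
  (a) [m·s⁻¹] · [m] = m²·s⁻¹
  (b) J·kg⁻¹ = N·m·kg⁻¹ = m²·s⁻²
  (c) [kg·m²·s⁻²·mol⁻¹] / [kg·mol⁻¹] = m²·s⁻²
  (d) m²·s⁻²
All reduce to m²·s⁻² except (a), which is m²·s⁻¹.

(a)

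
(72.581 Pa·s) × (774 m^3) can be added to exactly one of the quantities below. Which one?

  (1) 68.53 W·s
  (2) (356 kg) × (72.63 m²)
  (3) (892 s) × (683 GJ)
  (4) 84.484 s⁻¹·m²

(3)

Reference: [kg·m⁻¹·s⁻¹] · [m³] = kg·m²·s⁻¹.
Each option:
  (1) W·s = J·s⁻¹·s = kg·m²·s⁻²
  (2) [kg] · [m²] = kg·m²
  (3) [s] · [kg·m²·s⁻²] = kg·m²·s⁻¹  ← same
  (4) m²·s⁻¹
Only (3) matches kg·m²·s⁻¹.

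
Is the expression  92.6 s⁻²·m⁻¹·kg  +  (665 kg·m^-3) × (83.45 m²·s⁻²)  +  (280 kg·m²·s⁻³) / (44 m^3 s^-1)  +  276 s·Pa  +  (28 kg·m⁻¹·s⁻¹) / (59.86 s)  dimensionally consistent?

No

Expand each in SI base units:
  92.6 s⁻²·m⁻¹·kg:  kg·m⁻¹·s⁻²
  (665 kg·m^-3) × (83.45 m²·s⁻²):  [kg·m⁻³] · [m²·s⁻²] = kg·m⁻¹·s⁻²
  (280 kg·m²·s⁻³) / (44 m^3 s^-1):  [kg·m²·s⁻³] / [m³·s⁻¹] = kg·m⁻¹·s⁻²
  276 s·Pa:  Pa·s = N·m⁻²·s = kg·m⁻¹·s⁻¹
  (28 kg·m⁻¹·s⁻¹) / (59.86 s):  [kg·m⁻¹·s⁻¹] / [s] = kg·m⁻¹·s⁻²
The terms do not share a single dimension (kg·m⁻¹·s⁻² vs kg·m⁻¹·s⁻¹).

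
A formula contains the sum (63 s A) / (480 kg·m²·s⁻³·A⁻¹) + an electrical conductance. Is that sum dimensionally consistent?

No

Reduce each to base SI dimensions:
  (63 s A) / (480 kg·m²·s⁻³·A⁻¹):  [s·A] / [kg·m²·s⁻³·A⁻¹] = kg⁻¹·m⁻²·s⁴·A²
  an electrical conductance:  [electrical conductance] = kg⁻¹·m⁻²·s³·A²
kg⁻¹·m⁻²·s⁴·A² ≠ kg⁻¹·m⁻²·s³·A², so they cannot be added.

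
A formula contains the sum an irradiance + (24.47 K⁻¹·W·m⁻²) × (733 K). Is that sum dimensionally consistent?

In SI base units:
  an irradiance:  [irradiance] = kg·s⁻³
  (24.47 K⁻¹·W·m⁻²) × (733 K):  [kg·s⁻³·K⁻¹] · [K] = kg·s⁻³
Both are kg·s⁻³, so they have the same dimensions and can be added.

Yes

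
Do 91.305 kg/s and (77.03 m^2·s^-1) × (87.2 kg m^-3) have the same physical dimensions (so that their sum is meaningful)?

Dimensions:
  91.305 kg/s:  kg·s⁻¹
  (77.03 m^2·s^-1) × (87.2 kg m^-3):  [m²·s⁻¹] · [kg·m⁻³] = kg·m⁻¹·s⁻¹
kg·s⁻¹ ≠ kg·m⁻¹·s⁻¹, so they cannot be added.

No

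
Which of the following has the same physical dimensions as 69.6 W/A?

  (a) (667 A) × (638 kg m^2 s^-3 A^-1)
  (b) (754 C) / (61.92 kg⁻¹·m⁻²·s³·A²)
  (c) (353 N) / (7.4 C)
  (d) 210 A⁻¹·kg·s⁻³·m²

(d)

Reference: W·A⁻¹ = J·s⁻¹·A⁻¹ = kg·m²·s⁻³·A⁻¹.
Each option:
  (a) [A] · [kg·m²·s⁻³·A⁻¹] = kg·m²·s⁻³
  (b) [s·A] / [kg⁻¹·m⁻²·s³·A²] = kg·m²·s⁻²·A⁻¹
  (c) [kg·m·s⁻²] / [s·A] = kg·m·s⁻³·A⁻¹
  (d) kg·m²·s⁻³·A⁻¹  ← same
Only (d) matches kg·m²·s⁻³·A⁻¹.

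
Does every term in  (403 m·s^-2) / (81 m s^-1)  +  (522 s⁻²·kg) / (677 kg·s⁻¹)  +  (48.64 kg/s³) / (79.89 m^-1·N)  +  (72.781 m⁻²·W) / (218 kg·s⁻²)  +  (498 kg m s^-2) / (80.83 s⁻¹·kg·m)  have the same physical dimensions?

Yes

Reduce each to base SI dimensions:
  (403 m·s^-2) / (81 m s^-1):  [m·s⁻²] / [m·s⁻¹] = s⁻¹
  (522 s⁻²·kg) / (677 kg·s⁻¹):  [kg·s⁻²] / [kg·s⁻¹] = s⁻¹
  (48.64 kg/s³) / (79.89 m^-1·N):  [kg·s⁻³] / [kg·s⁻²] = s⁻¹
  (72.781 m⁻²·W) / (218 kg·s⁻²):  [kg·s⁻³] / [kg·s⁻²] = s⁻¹
  (498 kg m s^-2) / (80.83 s⁻¹·kg·m):  [kg·m·s⁻²] / [kg·m·s⁻¹] = s⁻¹
Every term reduces to s⁻¹.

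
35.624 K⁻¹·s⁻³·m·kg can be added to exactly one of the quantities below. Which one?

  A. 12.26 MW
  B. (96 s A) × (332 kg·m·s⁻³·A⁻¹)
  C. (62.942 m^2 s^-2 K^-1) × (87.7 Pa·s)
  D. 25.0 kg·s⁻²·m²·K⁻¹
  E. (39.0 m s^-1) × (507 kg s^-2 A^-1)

Reference: kg·m·s⁻³·K⁻¹.
Each option:
  A. W = J·s⁻¹ = kg·m²·s⁻³
  B. [s·A] · [kg·m·s⁻³·A⁻¹] = kg·m·s⁻²
  C. [m²·s⁻²·K⁻¹] · [kg·m⁻¹·s⁻¹] = kg·m·s⁻³·K⁻¹  ← same
  D. kg·m²·s⁻²·K⁻¹
  E. [m·s⁻¹] · [kg·s⁻²·A⁻¹] = kg·m·s⁻³·A⁻¹
Only C. matches kg·m·s⁻³·K⁻¹.

C.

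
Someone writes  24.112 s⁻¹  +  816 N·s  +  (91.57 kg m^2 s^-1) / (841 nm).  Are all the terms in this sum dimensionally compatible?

No

In SI base units:
  24.112 s⁻¹:  s⁻¹
  816 N·s:  N·s = kg·m·s⁻²·s = kg·m·s⁻¹
  (91.57 kg m^2 s^-1) / (841 nm):  [kg·m²·s⁻¹] / [m] = kg·m·s⁻¹
The terms do not share a single dimension (kg·m·s⁻¹ vs s⁻¹).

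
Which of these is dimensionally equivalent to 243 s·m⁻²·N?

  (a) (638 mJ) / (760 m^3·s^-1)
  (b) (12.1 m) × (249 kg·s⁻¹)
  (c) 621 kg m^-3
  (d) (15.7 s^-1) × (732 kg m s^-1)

Reference: N·s·m⁻² = kg·m·s⁻²·s·m⁻² = kg·m⁻¹·s⁻¹.
Each option:
  (a) [kg·m²·s⁻²] / [m³·s⁻¹] = kg·m⁻¹·s⁻¹  ← same
  (b) [m] · [kg·s⁻¹] = kg·m·s⁻¹
  (c) kg·m⁻³
  (d) [s⁻¹] · [kg·m·s⁻¹] = kg·m·s⁻²
Only (a) matches kg·m⁻¹·s⁻¹.

(a)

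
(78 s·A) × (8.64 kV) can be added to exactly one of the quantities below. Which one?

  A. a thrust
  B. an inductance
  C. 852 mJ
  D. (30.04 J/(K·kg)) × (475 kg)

Reference: [s·A] · [kg·m²·s⁻³·A⁻¹] = kg·m²·s⁻².
Each option:
  A. [thrust] = kg·m·s⁻²
  B. [inductance] = kg·m²·s⁻²·A⁻²
  C. J = N·m = kg·m²·s⁻²  ← same
  D. [m²·s⁻²·K⁻¹] · [kg] = kg·m²·s⁻²·K⁻¹
Only C. matches kg·m²·s⁻².

C.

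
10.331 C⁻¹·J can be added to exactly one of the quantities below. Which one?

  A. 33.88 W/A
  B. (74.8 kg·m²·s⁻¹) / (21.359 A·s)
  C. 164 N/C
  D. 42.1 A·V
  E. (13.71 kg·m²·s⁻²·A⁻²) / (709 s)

Reference: J·C⁻¹ = N·m·(s·A)⁻¹ = kg·m²·s⁻³·A⁻¹.
Each option:
  A. W·A⁻¹ = J·s⁻¹·A⁻¹ = kg·m²·s⁻³·A⁻¹  ← same
  B. [kg·m²·s⁻¹] / [s·A] = kg·m²·s⁻²·A⁻¹
  C. N·C⁻¹ = kg·m·s⁻²·(s·A)⁻¹ = kg·m·s⁻³·A⁻¹
  D. V·A = J·C⁻¹·A = kg·m²·s⁻³
  E. [kg·m²·s⁻²·A⁻²] / [s] = kg·m²·s⁻³·A⁻²
Only A. matches kg·m²·s⁻³·A⁻¹.

A.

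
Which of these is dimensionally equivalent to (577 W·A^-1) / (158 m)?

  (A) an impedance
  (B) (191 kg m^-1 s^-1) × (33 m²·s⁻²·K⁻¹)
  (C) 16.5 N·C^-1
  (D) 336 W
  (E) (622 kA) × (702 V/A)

Reference: [kg·m²·s⁻³·A⁻¹] / [m] = kg·m·s⁻³·A⁻¹.
Each option:
  (A) [impedance] = kg·m²·s⁻³·A⁻²
  (B) [kg·m⁻¹·s⁻¹] · [m²·s⁻²·K⁻¹] = kg·m·s⁻³·K⁻¹
  (C) N·C⁻¹ = kg·m·s⁻²·(s·A)⁻¹ = kg·m·s⁻³·A⁻¹  ← same
  (D) W = J·s⁻¹ = kg·m²·s⁻³
  (E) [A] · [kg·m²·s⁻³·A⁻²] = kg·m²·s⁻³·A⁻¹
Only (C) matches kg·m·s⁻³·A⁻¹.

(C)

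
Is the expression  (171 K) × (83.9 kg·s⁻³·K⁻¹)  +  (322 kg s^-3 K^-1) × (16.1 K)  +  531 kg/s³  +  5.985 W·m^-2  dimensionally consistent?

Dimensions:
  (171 K) × (83.9 kg·s⁻³·K⁻¹):  [K] · [kg·s⁻³·K⁻¹] = kg·s⁻³
  (322 kg s^-3 K^-1) × (16.1 K):  [kg·s⁻³·K⁻¹] · [K] = kg·s⁻³
  531 kg/s³:  kg·s⁻³
  5.985 W·m^-2:  W·m⁻² = J·s⁻¹·m⁻² = kg·s⁻³
Every term reduces to kg·s⁻³.

Yes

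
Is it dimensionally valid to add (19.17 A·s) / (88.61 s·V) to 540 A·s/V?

No

Expand each in SI base units:
  (19.17 A·s) / (88.61 s·V):  [s·A] / [kg·m²·s⁻²·A⁻¹] = kg⁻¹·m⁻²·s³·A²
  540 A·s/V:  A·s·V⁻¹ = A·s·(J·C⁻¹)⁻¹ = kg⁻¹·m⁻²·s⁴·A²
kg⁻¹·m⁻²·s³·A² ≠ kg⁻¹·m⁻²·s⁴·A², so they cannot be added.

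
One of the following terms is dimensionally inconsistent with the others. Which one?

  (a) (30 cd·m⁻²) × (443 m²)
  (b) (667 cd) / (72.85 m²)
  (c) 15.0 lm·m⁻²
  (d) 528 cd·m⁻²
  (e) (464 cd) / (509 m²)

(a)

Reduce each to base SI dimensions:
  (a) [m⁻²·cd] · [m²] = cd
  (b) [cd] / [m²] = m⁻²·cd
  (c) lm·m⁻² = cd·m⁻² = m⁻²·cd
  (d) cd·m⁻² = m⁻²·cd
  (e) [cd] / [m²] = m⁻²·cd
All reduce to m⁻²·cd except (a), which is cd.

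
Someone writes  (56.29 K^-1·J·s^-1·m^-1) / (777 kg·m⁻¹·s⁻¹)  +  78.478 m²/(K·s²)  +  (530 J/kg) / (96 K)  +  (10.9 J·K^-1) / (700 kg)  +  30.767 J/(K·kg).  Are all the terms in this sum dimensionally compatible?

Reduce each to base SI dimensions:
  (56.29 K^-1·J·s^-1·m^-1) / (777 kg·m⁻¹·s⁻¹):  [kg·m·s⁻³·K⁻¹] / [kg·m⁻¹·s⁻¹] = m²·s⁻²·K⁻¹
  78.478 m²/(K·s²):  m²·s⁻²·K⁻¹
  (530 J/kg) / (96 K):  [m²·s⁻²] / [K] = m²·s⁻²·K⁻¹
  (10.9 J·K^-1) / (700 kg):  [kg·m²·s⁻²·K⁻¹] / [kg] = m²·s⁻²·K⁻¹
  30.767 J/(K·kg):  J·kg⁻¹·K⁻¹ = N·m·kg⁻¹·K⁻¹ = m²·s⁻²·K⁻¹
Every term reduces to m²·s⁻²·K⁻¹.

Yes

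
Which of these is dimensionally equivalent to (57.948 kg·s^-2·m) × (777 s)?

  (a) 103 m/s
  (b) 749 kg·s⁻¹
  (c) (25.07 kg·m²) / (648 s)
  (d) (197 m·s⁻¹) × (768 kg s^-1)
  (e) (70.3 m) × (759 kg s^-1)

Reference: [kg·m·s⁻²] · [s] = kg·m·s⁻¹.
Each option:
  (a) m·s⁻¹
  (b) kg·s⁻¹
  (c) [kg·m²] / [s] = kg·m²·s⁻¹
  (d) [m·s⁻¹] · [kg·s⁻¹] = kg·m·s⁻²
  (e) [m] · [kg·s⁻¹] = kg·m·s⁻¹  ← same
Only (e) matches kg·m·s⁻¹.

(e)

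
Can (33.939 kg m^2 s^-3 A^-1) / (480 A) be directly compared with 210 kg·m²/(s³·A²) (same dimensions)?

Dimensions:
  (33.939 kg m^2 s^-3 A^-1) / (480 A):  [kg·m²·s⁻³·A⁻¹] / [A] = kg·m²·s⁻³·A⁻²
  210 kg·m²/(s³·A²):  kg·m²·s⁻³·A⁻²
Both are kg·m²·s⁻³·A⁻², so they have the same dimensions and can be added.

Yes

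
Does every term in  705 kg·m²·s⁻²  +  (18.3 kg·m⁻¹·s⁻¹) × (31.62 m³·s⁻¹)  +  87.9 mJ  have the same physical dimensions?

Yes

Expand each in SI base units:
  705 kg·m²·s⁻²:  kg·m²·s⁻²
  (18.3 kg·m⁻¹·s⁻¹) × (31.62 m³·s⁻¹):  [kg·m⁻¹·s⁻¹] · [m³·s⁻¹] = kg·m²·s⁻²
  87.9 mJ:  J = N·m = kg·m²·s⁻²
Every term reduces to kg·m²·s⁻².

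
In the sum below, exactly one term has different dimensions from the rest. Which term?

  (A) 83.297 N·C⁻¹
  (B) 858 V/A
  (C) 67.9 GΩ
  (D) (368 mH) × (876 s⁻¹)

Dimensions:
  (A) N·C⁻¹ = kg·m·s⁻²·(s·A)⁻¹ = kg·m·s⁻³·A⁻¹
  (B) V·A⁻¹ = J·C⁻¹·A⁻¹ = kg·m²·s⁻³·A⁻²
  (C) Ω = V·A⁻¹ = kg·m²·s⁻³·A⁻²
  (D) [kg·m²·s⁻²·A⁻²] · [s⁻¹] = kg·m²·s⁻³·A⁻²
All reduce to kg·m²·s⁻³·A⁻² except (A), which is kg·m·s⁻³·A⁻¹.

(A)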